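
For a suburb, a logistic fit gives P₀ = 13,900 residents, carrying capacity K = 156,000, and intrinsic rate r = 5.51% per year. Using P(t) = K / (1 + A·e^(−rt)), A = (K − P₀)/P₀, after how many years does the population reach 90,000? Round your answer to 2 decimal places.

t ≈ 47.82 years

A = (156000 − 13900)/13900 = 10.22302
90000 = 156000/(1 + 10.22302·e^(−0.0551t)) → 1 + 10.22302·e^(−0.0551t) = 1.73333
e^(−0.0551t) = 0.071734 → t = ln(13.94048)/0.0551 = 2.6348/0.0551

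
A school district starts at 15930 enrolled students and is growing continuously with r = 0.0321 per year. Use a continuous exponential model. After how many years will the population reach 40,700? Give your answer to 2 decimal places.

40700 = 15930 · e^(0.0321·t)
t = ln(40700/15930) / 0.0321 = ln(2.55493) / 0.0321 = 0.93802 / 0.0321

t ≈ 29.22 years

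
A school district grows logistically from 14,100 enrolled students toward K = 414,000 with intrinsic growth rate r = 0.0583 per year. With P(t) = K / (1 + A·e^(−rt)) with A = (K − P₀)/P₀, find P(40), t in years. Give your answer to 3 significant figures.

≈ 110,000 enrolled students

A = (414000 − 14100)/14100 = 28.3617
P(40) = 414000 / (1 + 28.3617·e^(−0.0583·40)) = 414000 / (1 + 28.3617·0.097101)
= 414000 / 3.75396 ≈ 110283.55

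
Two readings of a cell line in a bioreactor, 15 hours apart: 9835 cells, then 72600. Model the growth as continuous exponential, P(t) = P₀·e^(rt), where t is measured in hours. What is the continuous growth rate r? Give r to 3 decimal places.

r ≈ 0.133 per hour

72600 = 9835 · e^(r·15)
e^(15r) = 72600/9835 = 7.3818
r = ln(7.3818) / 15 = 1.99902 / 15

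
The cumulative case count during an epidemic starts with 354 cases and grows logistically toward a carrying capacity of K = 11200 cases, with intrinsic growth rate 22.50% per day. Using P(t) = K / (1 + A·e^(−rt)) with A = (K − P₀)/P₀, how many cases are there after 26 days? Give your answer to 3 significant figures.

≈ 10,300 cases

A = (11200 − 354)/354 = 30.63842
P(26) = 11200 / (1 + 30.63842·e^(−0.225·26)) = 11200 / (1 + 30.63842·0.00288)
= 11200 / 1.08824 ≈ 10291.89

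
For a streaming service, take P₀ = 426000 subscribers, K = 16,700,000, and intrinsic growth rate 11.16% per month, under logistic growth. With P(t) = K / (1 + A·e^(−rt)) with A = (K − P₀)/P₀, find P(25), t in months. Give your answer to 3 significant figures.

A = (16700000 − 426000)/426000 = 38.20188
P(25) = 16700000 / (1 + 38.20188·e^(−0.1116·25)) = 16700000 / (1 + 38.20188·0.061421)
= 16700000 / 3.34641 ≈ 4990428.96

≈ 4,990,000 subscribers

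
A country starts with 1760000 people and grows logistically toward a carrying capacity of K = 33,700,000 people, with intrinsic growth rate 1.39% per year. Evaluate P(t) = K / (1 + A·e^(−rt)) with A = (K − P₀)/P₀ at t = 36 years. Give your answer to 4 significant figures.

≈ 2,808,000 people

A = (33700000 − 1760000)/1760000 = 18.14773
P(36) = 33700000 / (1 + 18.14773·e^(−0.0139·36)) = 33700000 / (1 + 18.14773·0.606288)
= 33700000 / 12.00275 ≈ 2807689.67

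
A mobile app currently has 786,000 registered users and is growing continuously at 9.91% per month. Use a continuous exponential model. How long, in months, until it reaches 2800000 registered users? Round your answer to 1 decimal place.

2800000 = 786000 · e^(0.0991·t)
t = ln(2800000/786000) / 0.0991 = ln(3.56234) / 0.0991 = 1.27042 / 0.0991

t ≈ 12.8 months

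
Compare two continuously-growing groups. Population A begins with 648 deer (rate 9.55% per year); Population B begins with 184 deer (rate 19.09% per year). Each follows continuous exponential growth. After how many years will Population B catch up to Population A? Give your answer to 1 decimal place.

648·e^(0.0955t) = 184·e^(0.1909t)
648/184 = e^((0.1909 − 0.0955)t) → ln(3.52174) = 0.0954·t
t = 1.25895 / 0.0954

t ≈ 13.2 years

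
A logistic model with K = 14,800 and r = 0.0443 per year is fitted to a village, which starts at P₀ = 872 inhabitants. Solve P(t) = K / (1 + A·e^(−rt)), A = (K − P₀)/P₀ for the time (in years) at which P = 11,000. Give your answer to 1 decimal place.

A = (14800 − 872)/872 = 15.97248
11000 = 14800/(1 + 15.97248·e^(−0.0443t)) → 1 + 15.97248·e^(−0.0443t) = 1.34545
e^(−0.0443t) = 0.021628 → t = ln(46.23612)/0.0443 = 3.83376/0.0443

t ≈ 86.5 years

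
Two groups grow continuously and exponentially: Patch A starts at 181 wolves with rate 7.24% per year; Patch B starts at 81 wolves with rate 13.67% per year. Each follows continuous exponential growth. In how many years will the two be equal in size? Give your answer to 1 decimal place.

t ≈ 12.5 years

181·e^(0.0724t) = 81·e^(0.1367t)
181/81 = e^((0.1367 − 0.0724)t) → ln(2.23457) = 0.0643·t
t = 0.80405 / 0.0643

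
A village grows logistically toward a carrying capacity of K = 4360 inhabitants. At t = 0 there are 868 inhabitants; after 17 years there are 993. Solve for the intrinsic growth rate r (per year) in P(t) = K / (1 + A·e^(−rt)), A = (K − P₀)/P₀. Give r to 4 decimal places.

A = (4360 − 868)/868 = 4.02304
993 = 4360/(1 + 4.02304·e^(−r·17)) → e^(−17r) = (4.39074 − 1)/4.02304 = 0.842829
r = −ln(0.842829)/17 = 0.17099/17

r ≈ 0.0101 per year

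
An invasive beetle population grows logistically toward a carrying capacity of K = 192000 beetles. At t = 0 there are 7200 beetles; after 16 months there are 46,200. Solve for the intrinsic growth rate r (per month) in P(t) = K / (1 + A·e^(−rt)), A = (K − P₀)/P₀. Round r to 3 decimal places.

r ≈ 0.131 per month

A = (192000 − 7200)/7200 = 25.66667
46200 = 192000/(1 + 25.66667·e^(−r·16)) → e^(−16r) = (4.15584 − 1)/25.66667 = 0.122955
r = −ln(0.122955)/16 = 2.09594/16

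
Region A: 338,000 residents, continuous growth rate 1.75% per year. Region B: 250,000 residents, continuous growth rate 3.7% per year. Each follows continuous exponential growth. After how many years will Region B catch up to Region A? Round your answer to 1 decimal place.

338000·e^(0.0175t) = 250000·e^(0.037t)
338000/250000 = e^((0.037 − 0.0175)t) → ln(1.352) = 0.0195·t
t = 0.30158 / 0.0195

t ≈ 15.5 years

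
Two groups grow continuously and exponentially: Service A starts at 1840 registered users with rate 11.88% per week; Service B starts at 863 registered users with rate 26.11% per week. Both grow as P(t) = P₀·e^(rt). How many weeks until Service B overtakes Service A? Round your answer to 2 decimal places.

1840·e^(0.1188t) = 863·e^(0.2611t)
1840/863 = e^((0.2611 − 0.1188)t) → ln(2.1321) = 0.1423·t
t = 0.75711 / 0.1423

t ≈ 5.32 weeks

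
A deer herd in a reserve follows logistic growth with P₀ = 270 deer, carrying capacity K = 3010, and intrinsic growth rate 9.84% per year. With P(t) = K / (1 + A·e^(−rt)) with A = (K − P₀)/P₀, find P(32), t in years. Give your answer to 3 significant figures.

≈ 2,100 deer

A = (3010 − 270)/270 = 10.14815
P(32) = 3010 / (1 + 10.14815·e^(−0.0984·32)) = 3010 / (1 + 10.14815·0.042904)
= 3010 / 1.43539 ≈ 2096.99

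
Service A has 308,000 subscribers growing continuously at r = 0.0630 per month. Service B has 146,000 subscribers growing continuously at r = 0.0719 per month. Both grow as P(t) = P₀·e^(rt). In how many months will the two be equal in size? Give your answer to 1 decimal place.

308000·e^(0.063t) = 146000·e^(0.0719t)
308000/146000 = e^((0.0719 − 0.063)t) → ln(2.10959) = 0.0089·t
t = 0.74649 / 0.0089

t ≈ 83.9 months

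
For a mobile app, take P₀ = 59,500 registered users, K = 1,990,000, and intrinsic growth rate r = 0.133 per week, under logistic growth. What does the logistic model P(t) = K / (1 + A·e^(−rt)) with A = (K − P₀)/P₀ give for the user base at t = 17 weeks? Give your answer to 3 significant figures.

≈ 454,000 registered users

A = (1990000 − 59500)/59500 = 32.44538
P(17) = 1990000 / (1 + 32.44538·e^(−0.133·17)) = 1990000 / (1 + 32.44538·0.104246)
= 1990000 / 4.38231 ≈ 454098.73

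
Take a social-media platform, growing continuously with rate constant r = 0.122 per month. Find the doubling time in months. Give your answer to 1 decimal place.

doubling time = ln(2) / |r| = 0.69315 / 0.122

doubling time ≈ 5.7 months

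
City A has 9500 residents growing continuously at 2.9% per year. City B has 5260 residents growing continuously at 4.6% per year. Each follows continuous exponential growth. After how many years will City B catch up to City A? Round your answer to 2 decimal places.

9500·e^(0.029t) = 5260·e^(0.046t)
9500/5260 = e^((0.046 − 0.029)t) → ln(1.80608) = 0.017·t
t = 0.59116 / 0.017

t ≈ 34.77 years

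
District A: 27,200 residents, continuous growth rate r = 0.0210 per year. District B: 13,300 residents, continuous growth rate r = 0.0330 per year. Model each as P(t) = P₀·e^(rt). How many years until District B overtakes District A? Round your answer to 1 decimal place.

27200·e^(0.021t) = 13300·e^(0.033t)
27200/13300 = e^((0.033 − 0.021)t) → ln(2.04511) = 0.012·t
t = 0.71545 / 0.012

t ≈ 59.6 years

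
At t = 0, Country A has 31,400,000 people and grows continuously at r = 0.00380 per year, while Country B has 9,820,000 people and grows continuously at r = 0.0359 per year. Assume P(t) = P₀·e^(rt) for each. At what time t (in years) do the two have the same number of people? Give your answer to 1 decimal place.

31400000·e^(0.0038t) = 9820000·e^(0.0359t)
31400000/9820000 = e^((0.0359 − 0.0038)t) → ln(3.19756) = 0.0321·t
t = 1.16239 / 0.0321

t ≈ 36.2 years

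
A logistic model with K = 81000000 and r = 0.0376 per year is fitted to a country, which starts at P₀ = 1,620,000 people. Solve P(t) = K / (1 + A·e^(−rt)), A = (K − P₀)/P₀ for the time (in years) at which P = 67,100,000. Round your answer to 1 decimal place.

t ≈ 145.4 years

A = (81000000 − 1620000)/1620000 = 49
67100000 = 81000000/(1 + 49·e^(−0.0376t)) → 1 + 49·e^(−0.0376t) = 1.20715
e^(−0.0376t) = 0.004228 → t = ln(236.53957)/0.0376 = 5.46612/0.0376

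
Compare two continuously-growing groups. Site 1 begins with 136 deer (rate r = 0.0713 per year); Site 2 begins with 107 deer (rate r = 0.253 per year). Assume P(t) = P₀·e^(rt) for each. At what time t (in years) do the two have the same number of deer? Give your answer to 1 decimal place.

136·e^(0.0713t) = 107·e^(0.253t)
136/107 = e^((0.253 − 0.0713)t) → ln(1.27103) = 0.1817·t
t = 0.23983 / 0.1817

t ≈ 1.3 years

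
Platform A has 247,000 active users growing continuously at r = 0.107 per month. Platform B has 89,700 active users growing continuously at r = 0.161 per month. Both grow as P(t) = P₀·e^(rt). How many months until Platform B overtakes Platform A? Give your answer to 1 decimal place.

247000·e^(0.107t) = 89700·e^(0.161t)
247000/89700 = e^((0.161 − 0.107)t) → ln(2.75362) = 0.054·t
t = 1.01292 / 0.054

t ≈ 18.8 months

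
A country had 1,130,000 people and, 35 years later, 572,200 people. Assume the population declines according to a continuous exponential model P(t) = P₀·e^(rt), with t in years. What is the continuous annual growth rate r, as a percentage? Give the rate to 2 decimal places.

572200 = 1130000 · e^(r·35)
e^(35r) = 572200/1130000 = 0.50637
r = ln(0.50637) / 35 = -0.68048 / 35

r ≈ -1.94% per year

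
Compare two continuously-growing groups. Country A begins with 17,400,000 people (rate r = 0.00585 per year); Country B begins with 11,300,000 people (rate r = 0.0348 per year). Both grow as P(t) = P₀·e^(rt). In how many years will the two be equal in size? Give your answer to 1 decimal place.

17400000·e^(0.00585t) = 11300000·e^(0.0348t)
17400000/11300000 = e^((0.0348 − 0.00585)t) → ln(1.53982) = 0.02895·t
t = 0.43167 / 0.02895

t ≈ 14.9 years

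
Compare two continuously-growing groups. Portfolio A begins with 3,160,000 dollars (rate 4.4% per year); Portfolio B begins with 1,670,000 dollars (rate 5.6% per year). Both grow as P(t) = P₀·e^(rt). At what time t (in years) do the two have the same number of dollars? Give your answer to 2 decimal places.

t ≈ 53.15 years

3160000·e^(0.044t) = 1670000·e^(0.056t)
3160000/1670000 = e^((0.056 − 0.044)t) → ln(1.89222) = 0.012·t
t = 0.63775 / 0.012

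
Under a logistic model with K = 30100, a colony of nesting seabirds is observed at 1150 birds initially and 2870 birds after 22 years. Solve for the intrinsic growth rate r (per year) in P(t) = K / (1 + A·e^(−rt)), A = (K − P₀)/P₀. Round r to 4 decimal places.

r ≈ 0.0444 per year

A = (30100 − 1150)/1150 = 25.17391
2870 = 30100/(1 + 25.17391·e^(−r·22)) → e^(−22r) = (10.4878 − 1)/25.17391 = 0.37689
r = −ln(0.37689)/22 = 0.9758/22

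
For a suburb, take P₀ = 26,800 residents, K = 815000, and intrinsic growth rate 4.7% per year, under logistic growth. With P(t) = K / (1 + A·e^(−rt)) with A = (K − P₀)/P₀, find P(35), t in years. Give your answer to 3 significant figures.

A = (815000 − 26800)/26800 = 29.41045
P(35) = 815000 / (1 + 29.41045·e^(−0.047·35)) = 815000 / (1 + 29.41045·0.193013)
= 815000 / 6.67659 ≈ 122068.38

≈ 122,000 residents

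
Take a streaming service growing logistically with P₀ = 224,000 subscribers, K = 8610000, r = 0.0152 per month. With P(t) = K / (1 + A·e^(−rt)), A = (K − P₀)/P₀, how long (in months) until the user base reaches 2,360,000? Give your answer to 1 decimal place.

t ≈ 174.3 months

A = (8610000 − 224000)/224000 = 37.4375
2360000 = 8610000/(1 + 37.4375·e^(−0.0152t)) → 1 + 37.4375·e^(−0.0152t) = 3.64831
e^(−0.0152t) = 0.070739 → t = ln(14.1364)/0.0152 = 2.64875/0.0152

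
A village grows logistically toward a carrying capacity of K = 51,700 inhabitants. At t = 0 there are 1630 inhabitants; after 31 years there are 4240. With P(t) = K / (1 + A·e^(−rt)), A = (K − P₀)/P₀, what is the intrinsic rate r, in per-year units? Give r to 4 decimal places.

r ≈ 0.0326 per year

A = (51700 − 1630)/1630 = 30.71779
4240 = 51700/(1 + 30.71779·e^(−r·31)) → e^(−31r) = (12.1934 − 1)/30.71779 = 0.364395
r = −ln(0.364395)/31 = 1.00952/31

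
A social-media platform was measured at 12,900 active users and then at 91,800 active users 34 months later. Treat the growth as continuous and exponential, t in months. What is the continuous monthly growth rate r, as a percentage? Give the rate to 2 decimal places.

91800 = 12900 · e^(r·34)
e^(34r) = 91800/12900 = 7.11628
r = ln(7.11628) / 34 = 1.96238 / 34

r ≈ 5.77% per month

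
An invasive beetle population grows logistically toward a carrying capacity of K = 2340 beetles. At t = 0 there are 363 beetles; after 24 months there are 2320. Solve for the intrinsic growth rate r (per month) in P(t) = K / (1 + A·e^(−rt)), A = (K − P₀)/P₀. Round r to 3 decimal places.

A = (2340 − 363)/363 = 5.44628
2320 = 2340/(1 + 5.44628·e^(−r·24)) → e^(−24r) = (1.00862 − 1)/5.44628 = 0.001583
r = −ln(0.001583)/24 = 6.44852/24

r ≈ 0.269 per month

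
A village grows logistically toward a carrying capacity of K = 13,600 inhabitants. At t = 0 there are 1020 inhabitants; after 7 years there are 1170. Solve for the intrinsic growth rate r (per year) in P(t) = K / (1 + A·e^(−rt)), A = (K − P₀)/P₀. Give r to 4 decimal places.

r ≈ 0.0213 per year

A = (13600 − 1020)/1020 = 12.33333
1170 = 13600/(1 + 12.33333·e^(−r·7)) → e^(−7r) = (11.62393 − 1)/12.33333 = 0.8614
r = −ln(0.8614)/7 = 0.1492/7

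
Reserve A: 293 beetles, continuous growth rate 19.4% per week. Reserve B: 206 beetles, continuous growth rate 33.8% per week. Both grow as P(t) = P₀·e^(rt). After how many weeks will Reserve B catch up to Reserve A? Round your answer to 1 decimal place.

t ≈ 2.4 weeks

293·e^(0.194t) = 206·e^(0.338t)
293/206 = e^((0.338 − 0.194)t) → ln(1.42233) = 0.144·t
t = 0.3523 / 0.144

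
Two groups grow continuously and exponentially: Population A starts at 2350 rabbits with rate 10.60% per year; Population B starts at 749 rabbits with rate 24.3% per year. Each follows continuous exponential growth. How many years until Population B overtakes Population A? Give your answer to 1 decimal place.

2350·e^(0.106t) = 749·e^(0.243t)
2350/749 = e^((0.243 − 0.106)t) → ln(3.13752) = 0.137·t
t = 1.14343 / 0.137

t ≈ 8.3 years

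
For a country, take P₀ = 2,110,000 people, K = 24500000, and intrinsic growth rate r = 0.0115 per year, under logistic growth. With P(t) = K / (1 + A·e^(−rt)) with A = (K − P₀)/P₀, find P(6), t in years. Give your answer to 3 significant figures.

A = (24500000 − 2110000)/2110000 = 10.61137
P(6) = 24500000 / (1 + 10.61137·e^(−0.0115·6)) = 24500000 / (1 + 10.61137·0.933327)
= 24500000 / 10.90388 ≈ 2246906.84

≈ 2,250,000 people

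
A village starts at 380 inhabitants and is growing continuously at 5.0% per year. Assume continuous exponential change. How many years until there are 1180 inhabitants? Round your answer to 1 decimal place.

1180 = 380 · e^(0.05·t)
t = ln(1180/380) / 0.05 = ln(3.10526) / 0.05 = 1.1331 / 0.05

t ≈ 22.7 years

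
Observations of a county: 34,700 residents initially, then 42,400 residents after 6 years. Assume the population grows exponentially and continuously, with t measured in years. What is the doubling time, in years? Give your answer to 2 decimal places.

r = ln(42400/34700) / 6 = ln(1.2219) / 6 ≈ 0.033401 per year
doubling time = ln 2 / |r| = 0.69315 / 0.033401

doubling time ≈ 20.75 years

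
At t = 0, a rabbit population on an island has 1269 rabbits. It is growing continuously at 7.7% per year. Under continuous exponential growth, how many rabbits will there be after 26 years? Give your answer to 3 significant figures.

P(26) = 1269 · e^(0.077·26) = 1269 · e^(2.002)
= 1269 · 7.40385 ≈ 9395.48

≈ 9,400 rabbits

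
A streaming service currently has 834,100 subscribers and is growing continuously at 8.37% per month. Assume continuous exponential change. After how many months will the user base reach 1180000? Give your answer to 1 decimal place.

1180000 = 834100 · e^(0.0837·t)
t = ln(1180000/834100) / 0.0837 = ln(1.4147) / 0.0837 = 0.34692 / 0.0837

t ≈ 4.1 months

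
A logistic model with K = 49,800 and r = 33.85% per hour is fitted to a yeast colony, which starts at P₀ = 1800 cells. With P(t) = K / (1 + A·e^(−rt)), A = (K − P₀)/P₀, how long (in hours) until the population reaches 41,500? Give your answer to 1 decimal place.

t ≈ 14.5 hours

A = (49800 − 1800)/1800 = 26.66667
41500 = 49800/(1 + 26.66667·e^(−0.3385t)) → 1 + 26.66667·e^(−0.3385t) = 1.2
e^(−0.3385t) = 0.0075 → t = ln(133.33333)/0.3385 = 4.89285/0.3385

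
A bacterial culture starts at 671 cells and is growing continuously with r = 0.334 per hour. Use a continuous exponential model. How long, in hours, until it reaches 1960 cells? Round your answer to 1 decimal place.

1960 = 671 · e^(0.334·t)
t = ln(1960/671) / 0.334 = ln(2.92101) / 0.334 = 1.07193 / 0.334

t ≈ 3.2 hours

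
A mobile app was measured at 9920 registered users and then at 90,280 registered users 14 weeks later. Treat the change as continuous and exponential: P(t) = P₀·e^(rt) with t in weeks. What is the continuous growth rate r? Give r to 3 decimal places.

90280 = 9920 · e^(r·14)
e^(14r) = 90280/9920 = 9.10081
r = ln(9.10081) / 14 = 2.20836 / 14

r ≈ 0.158 per week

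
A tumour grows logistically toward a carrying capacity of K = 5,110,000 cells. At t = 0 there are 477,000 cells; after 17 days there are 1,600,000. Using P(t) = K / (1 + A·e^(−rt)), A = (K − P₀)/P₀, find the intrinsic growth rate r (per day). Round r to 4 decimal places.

r ≈ 0.0875 per day

A = (5110000 − 477000)/477000 = 9.71279
1600000 = 5110000/(1 + 9.71279·e^(−r·17)) → e^(−17r) = (3.19375 − 1)/9.71279 = 0.225862
r = −ln(0.225862)/17 = 1.48783/17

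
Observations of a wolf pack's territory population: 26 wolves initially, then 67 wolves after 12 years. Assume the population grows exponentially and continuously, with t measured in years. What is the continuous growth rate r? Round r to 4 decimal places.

r ≈ 0.0789 per year

67 = 26 · e^(r·12)
e^(12r) = 67/26 = 2.57692
r = ln(2.57692) / 12 = 0.9466 / 12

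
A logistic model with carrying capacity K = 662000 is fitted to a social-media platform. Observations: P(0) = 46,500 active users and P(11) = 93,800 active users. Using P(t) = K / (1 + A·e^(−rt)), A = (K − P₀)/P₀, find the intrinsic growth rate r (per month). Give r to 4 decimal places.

A = (662000 − 46500)/46500 = 13.23656
93800 = 662000/(1 + 13.23656·e^(−r·11)) → e^(−11r) = (7.05757 − 1)/13.23656 = 0.457639
r = −ln(0.457639)/11 = 0.78167/11

r ≈ 0.0711 per month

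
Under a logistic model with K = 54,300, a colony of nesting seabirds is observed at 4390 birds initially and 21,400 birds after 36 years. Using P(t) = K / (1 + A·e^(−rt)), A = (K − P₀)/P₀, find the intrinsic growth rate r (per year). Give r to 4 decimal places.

A = (54300 − 4390)/4390 = 11.36902
21400 = 54300/(1 + 11.36902·e^(−r·36)) → e^(−36r) = (2.53738 − 1)/11.36902 = 0.135226
r = −ln(0.135226)/36 = 2.00081/36

r ≈ 0.0556 per year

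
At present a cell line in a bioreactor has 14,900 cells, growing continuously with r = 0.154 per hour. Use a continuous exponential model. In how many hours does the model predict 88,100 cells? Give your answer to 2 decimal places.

88100 = 14900 · e^(0.154·t)
t = ln(88100/14900) / 0.154 = ln(5.91275) / 0.154 = 1.77711 / 0.154

t ≈ 11.54 hours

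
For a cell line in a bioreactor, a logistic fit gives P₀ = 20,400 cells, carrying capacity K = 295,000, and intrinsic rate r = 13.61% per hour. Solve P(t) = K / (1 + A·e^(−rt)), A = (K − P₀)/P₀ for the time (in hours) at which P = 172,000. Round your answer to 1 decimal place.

t ≈ 21.6 hours

A = (295000 − 20400)/20400 = 13.46078
172000 = 295000/(1 + 13.46078·e^(−0.1361t)) → 1 + 13.46078·e^(−0.1361t) = 1.71512
e^(−0.1361t) = 0.053126 → t = ln(18.82321)/0.1361 = 2.93509/0.1361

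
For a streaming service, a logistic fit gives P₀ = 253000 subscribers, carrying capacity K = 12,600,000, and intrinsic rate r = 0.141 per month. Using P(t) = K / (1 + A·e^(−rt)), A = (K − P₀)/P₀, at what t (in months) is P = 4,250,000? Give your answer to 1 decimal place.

A = (12600000 − 253000)/253000 = 48.80237
4250000 = 12600000/(1 + 48.80237·e^(−0.141t)) → 1 + 48.80237·e^(−0.141t) = 2.96471
e^(−0.141t) = 0.040258 → t = ln(24.83953)/0.141 = 3.21244/0.141

t ≈ 22.8 months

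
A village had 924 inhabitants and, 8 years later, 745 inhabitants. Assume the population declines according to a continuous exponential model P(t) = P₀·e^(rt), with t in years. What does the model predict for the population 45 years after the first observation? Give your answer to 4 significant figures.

≈ 275.2 inhabitants

r = ln(745/924) / 8 ≈ -0.026916 per year
P(45) = 924 · e^(-0.026916·45) = 924 · 0.29783 ≈ 275.2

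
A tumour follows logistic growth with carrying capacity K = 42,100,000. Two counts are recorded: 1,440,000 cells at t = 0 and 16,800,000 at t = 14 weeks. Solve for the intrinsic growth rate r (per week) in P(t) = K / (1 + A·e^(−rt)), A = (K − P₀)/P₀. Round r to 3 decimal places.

A = (42100000 − 1440000)/1440000 = 28.23611
16800000 = 42100000/(1 + 28.23611·e^(−r·14)) → e^(−14r) = (2.50595 − 1)/28.23611 = 0.053334
r = −ln(0.053334)/14 = 2.93118/14

r ≈ 0.209 per week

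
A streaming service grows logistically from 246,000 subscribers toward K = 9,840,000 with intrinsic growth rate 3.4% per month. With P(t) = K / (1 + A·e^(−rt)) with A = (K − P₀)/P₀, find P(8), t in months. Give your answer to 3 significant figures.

A = (9840000 − 246000)/246000 = 39
P(8) = 9840000 / (1 + 39·e^(−0.034·8)) = 9840000 / (1 + 39·0.761854)
= 9840000 / 30.71232 ≈ 320392.64

≈ 320,000 subscribers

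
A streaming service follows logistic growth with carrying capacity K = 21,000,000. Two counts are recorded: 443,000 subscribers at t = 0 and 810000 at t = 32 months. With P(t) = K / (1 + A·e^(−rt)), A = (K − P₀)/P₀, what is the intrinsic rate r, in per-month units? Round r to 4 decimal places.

A = (21000000 − 443000)/443000 = 46.40406
810000 = 21000000/(1 + 46.40406·e^(−r·32)) → e^(−32r) = (25.92593 − 1)/46.40406 = 0.53715
r = −ln(0.53715)/32 = 0.62148/32

r ≈ 0.0194 per month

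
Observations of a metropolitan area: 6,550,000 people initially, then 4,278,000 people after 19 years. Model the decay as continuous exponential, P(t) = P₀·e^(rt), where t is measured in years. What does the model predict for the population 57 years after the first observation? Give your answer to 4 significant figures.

≈ 1,825,000 people

r = ln(4278000/6550000) / 19 ≈ -0.02242 per year
P(57) = 6550000 · e^(-0.02242·57) = 6550000 · 0.27861 ≈ 1824902.81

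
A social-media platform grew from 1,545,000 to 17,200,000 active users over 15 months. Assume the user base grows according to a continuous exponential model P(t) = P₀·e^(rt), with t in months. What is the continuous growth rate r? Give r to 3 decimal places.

17200000 = 1545000 · e^(r·15)
e^(15r) = 17200000/1545000 = 11.13269
r = ln(11.13269) / 15 = 2.40989 / 15

r ≈ 0.161 per month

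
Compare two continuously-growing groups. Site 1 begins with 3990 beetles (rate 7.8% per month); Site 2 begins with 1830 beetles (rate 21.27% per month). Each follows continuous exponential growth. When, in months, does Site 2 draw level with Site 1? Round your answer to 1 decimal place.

t ≈ 5.8 months

3990·e^(0.078t) = 1830·e^(0.2127t)
3990/1830 = e^((0.2127 − 0.078)t) → ln(2.18033) = 0.1347·t
t = 0.77948 / 0.1347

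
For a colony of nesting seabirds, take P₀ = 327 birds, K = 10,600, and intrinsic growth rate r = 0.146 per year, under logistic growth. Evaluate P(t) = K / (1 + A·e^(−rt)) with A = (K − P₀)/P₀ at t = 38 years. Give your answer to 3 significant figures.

A = (10600 − 327)/327 = 31.4159
P(38) = 10600 / (1 + 31.4159·e^(−0.146·38)) = 10600 / (1 + 31.4159·0.003895)
= 10600 / 1.12237 ≈ 9444.28

≈ 9,440 birds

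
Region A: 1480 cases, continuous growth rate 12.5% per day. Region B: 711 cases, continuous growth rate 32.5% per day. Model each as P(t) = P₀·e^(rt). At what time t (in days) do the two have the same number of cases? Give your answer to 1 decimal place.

t ≈ 3.7 days

1480·e^(0.125t) = 711·e^(0.325t)
1480/711 = e^((0.325 − 0.125)t) → ln(2.08158) = 0.2·t
t = 0.73312 / 0.2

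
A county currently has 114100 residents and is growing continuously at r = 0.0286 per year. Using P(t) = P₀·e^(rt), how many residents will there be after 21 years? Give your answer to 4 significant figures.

P(21) = 114100 · e^(0.0286·21) = 114100 · e^(0.6006)
= 114100 · 1.82321 ≈ 208028.53

≈ 208,000 residents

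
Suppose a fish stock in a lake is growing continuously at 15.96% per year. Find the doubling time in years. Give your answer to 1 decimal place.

doubling time = ln(2) / |r| = 0.69315 / 0.1596

doubling time ≈ 4.3 years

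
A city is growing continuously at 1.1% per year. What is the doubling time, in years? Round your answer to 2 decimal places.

doubling time = ln(2) / |r| = 0.69315 / 0.011

doubling time ≈ 63.01 years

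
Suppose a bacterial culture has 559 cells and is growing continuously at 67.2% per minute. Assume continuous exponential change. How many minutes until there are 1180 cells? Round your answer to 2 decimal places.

1180 = 559 · e^(0.672·t)
t = ln(1180/559) / 0.672 = ln(2.11091) / 0.672 = 0.74712 / 0.672

t ≈ 1.11 minutes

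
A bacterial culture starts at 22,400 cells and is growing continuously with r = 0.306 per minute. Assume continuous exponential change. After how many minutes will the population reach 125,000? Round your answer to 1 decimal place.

125000 = 22400 · e^(0.306·t)
t = ln(125000/22400) / 0.306 = ln(5.58036) / 0.306 = 1.71925 / 0.306

t ≈ 5.6 minutes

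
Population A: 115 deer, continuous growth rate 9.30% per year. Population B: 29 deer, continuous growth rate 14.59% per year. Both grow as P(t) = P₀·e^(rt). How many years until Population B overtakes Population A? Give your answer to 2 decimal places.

t ≈ 26.04 years

115·e^(0.093t) = 29·e^(0.1459t)
115/29 = e^((0.1459 − 0.093)t) → ln(3.96552) = 0.0529·t
t = 1.37764 / 0.0529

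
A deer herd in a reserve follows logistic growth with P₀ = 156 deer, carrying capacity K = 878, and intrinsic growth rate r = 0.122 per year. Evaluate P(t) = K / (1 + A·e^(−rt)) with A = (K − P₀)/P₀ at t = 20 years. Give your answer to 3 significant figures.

≈ 626 deer

A = (878 − 156)/156 = 4.62821
P(20) = 878 / (1 + 4.62821·e^(−0.122·20)) = 878 / (1 + 4.62821·0.087161)
= 878 / 1.4034 ≈ 625.62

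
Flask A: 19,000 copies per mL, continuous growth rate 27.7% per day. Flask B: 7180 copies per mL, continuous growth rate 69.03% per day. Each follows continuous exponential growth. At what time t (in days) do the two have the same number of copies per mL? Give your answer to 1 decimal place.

t ≈ 2.4 days

19000·e^(0.277t) = 7180·e^(0.6903t)
19000/7180 = e^((0.6903 − 0.277)t) → ln(2.64624) = 0.4133·t
t = 0.97314 / 0.4133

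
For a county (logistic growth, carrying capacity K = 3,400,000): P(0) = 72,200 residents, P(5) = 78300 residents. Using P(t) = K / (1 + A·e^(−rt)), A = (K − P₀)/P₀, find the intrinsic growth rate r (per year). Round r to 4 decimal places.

r ≈ 0.0166 per year

A = (3400000 − 72200)/72200 = 46.09141
78300 = 3400000/(1 + 46.09141·e^(−r·5)) → e^(−5r) = (43.42273 − 1)/46.09141 = 0.920404
r = −ln(0.920404)/5 = 0.08294/5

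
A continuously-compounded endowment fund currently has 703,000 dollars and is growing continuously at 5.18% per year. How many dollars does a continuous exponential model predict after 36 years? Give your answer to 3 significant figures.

≈ 4,540,000 dollars

P(36) = 703000 · e^(0.0518·36) = 703000 · e^(1.8648)
= 703000 · 6.45464 ≈ 4537615.31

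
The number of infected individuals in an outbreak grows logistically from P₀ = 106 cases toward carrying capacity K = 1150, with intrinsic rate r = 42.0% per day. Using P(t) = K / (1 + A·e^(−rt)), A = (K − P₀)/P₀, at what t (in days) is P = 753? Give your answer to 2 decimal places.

A = (1150 − 106)/106 = 9.84906
753 = 1150/(1 + 9.84906·e^(−0.42t)) → 1 + 9.84906·e^(−0.42t) = 1.52722
e^(−0.42t) = 0.05353 → t = ln(18.68096)/0.42 = 2.9275/0.42

t ≈ 6.97 days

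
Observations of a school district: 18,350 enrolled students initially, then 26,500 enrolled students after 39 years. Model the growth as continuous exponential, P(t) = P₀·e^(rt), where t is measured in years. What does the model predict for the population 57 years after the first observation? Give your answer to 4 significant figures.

r = ln(26500/18350) / 39 ≈ 0.009423 per year
P(57) = 18350 · e^(0.009423·57) = 18350 · 1.7111 ≈ 31398.72

≈ 31,400 enrolled students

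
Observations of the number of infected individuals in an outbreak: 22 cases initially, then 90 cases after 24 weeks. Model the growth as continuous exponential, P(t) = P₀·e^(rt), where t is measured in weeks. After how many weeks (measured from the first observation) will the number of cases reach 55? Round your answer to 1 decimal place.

t ≈ 15.6 weeks

r = ln(90/22) / 24 ≈ 0.058699 per week
t = ln(55/22) / r = 0.91629 / 0.058699 ≈ 15.61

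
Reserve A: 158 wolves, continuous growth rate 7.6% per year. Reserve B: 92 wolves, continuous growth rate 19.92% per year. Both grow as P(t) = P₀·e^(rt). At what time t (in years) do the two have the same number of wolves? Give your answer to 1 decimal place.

158·e^(0.076t) = 92·e^(0.1992t)
158/92 = e^((0.1992 − 0.076)t) → ln(1.71739) = 0.1232·t
t = 0.54081 / 0.1232

t ≈ 4.4 years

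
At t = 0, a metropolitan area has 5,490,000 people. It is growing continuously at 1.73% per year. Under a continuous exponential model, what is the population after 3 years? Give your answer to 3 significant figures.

P(3) = 5490000 · e^(0.0173·3) = 5490000 · e^(0.0519)
= 5490000 · 1.05327 ≈ 5782454.55

≈ 5,780,000 people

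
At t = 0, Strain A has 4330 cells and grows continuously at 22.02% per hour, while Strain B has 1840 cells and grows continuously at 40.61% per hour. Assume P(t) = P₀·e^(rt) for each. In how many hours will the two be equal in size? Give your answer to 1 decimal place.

4330·e^(0.2202t) = 1840·e^(0.4061t)
4330/1840 = e^((0.4061 − 0.2202)t) → ln(2.35326) = 0.1859·t
t = 0.8558 / 0.1859

t ≈ 4.6 hours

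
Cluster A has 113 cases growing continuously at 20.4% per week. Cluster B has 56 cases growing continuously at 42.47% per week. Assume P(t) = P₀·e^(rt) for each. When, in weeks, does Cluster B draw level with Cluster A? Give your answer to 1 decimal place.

t ≈ 3.2 weeks

113·e^(0.204t) = 56·e^(0.4247t)
113/56 = e^((0.4247 − 0.204)t) → ln(2.01786) = 0.2207·t
t = 0.70204 / 0.2207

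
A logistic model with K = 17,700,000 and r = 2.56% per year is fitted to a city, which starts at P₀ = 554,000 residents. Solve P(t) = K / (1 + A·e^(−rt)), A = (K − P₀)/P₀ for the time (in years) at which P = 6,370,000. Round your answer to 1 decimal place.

t ≈ 111.6 years

A = (17700000 − 554000)/554000 = 30.94946
6370000 = 17700000/(1 + 30.94946·e^(−0.0256t)) → 1 + 30.94946·e^(−0.0256t) = 2.77865
e^(−0.0256t) = 0.05747 → t = ln(17.40053)/0.0256 = 2.8565/0.0256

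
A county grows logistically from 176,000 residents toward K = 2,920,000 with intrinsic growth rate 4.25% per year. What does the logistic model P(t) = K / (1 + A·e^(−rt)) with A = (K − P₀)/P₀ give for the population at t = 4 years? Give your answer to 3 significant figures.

A = (2920000 − 176000)/176000 = 15.59091
P(4) = 2920000 / (1 + 15.59091·e^(−0.0425·4)) = 2920000 / (1 + 15.59091·0.843665)
= 2920000 / 14.1535 ≈ 206309.37

≈ 206,000 residents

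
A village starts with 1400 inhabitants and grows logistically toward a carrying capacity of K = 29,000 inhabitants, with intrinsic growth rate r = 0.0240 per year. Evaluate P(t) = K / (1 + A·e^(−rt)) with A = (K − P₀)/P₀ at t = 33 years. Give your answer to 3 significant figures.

≈ 2,920 inhabitants

A = (29000 − 1400)/1400 = 19.71429
P(33) = 29000 / (1 + 19.71429·e^(−0.024·33)) = 29000 / (1 + 19.71429·0.452938)
= 29000 / 9.92935 ≈ 2920.63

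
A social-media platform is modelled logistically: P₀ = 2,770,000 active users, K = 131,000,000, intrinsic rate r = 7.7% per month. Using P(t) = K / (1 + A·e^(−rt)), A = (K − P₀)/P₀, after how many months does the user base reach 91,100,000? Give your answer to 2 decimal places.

A = (131000000 − 2770000)/2770000 = 46.29242
91100000 = 131000000/(1 + 46.29242·e^(−0.077t)) → 1 + 46.29242·e^(−0.077t) = 1.43798
e^(−0.077t) = 0.009461 → t = ln(105.69522)/0.077 = 4.66056/0.077

t ≈ 60.53 months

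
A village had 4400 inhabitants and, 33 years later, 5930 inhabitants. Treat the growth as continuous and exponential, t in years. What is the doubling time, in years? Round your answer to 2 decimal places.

doubling time ≈ 76.65 years

r = ln(5930/4400) / 33 = ln(1.34773) / 33 ≈ 0.009043 per year
doubling time = ln 2 / |r| = 0.69315 / 0.009043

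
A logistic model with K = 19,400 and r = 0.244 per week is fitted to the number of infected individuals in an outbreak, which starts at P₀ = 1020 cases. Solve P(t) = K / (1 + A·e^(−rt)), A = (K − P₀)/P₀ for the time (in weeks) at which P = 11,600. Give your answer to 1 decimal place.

A = (19400 − 1020)/1020 = 18.01961
11600 = 19400/(1 + 18.01961·e^(−0.244t)) → 1 + 18.01961·e^(−0.244t) = 1.67241
e^(−0.244t) = 0.037316 → t = ln(26.79839)/0.244 = 3.28834/0.244

t ≈ 13.5 weeks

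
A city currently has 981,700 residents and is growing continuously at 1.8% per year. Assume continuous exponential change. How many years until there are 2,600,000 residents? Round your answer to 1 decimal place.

t ≈ 54.1 years

2600000 = 981700 · e^(0.018·t)
t = ln(2600000/981700) / 0.018 = ln(2.64847) / 0.018 = 0.97398 / 0.018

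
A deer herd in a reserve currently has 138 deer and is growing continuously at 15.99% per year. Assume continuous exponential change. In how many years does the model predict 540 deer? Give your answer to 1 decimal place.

t ≈ 8.5 years

540 = 138 · e^(0.1599·t)
t = ln(540/138) / 0.1599 = ln(3.91304) / 0.1599 = 1.36432 / 0.1599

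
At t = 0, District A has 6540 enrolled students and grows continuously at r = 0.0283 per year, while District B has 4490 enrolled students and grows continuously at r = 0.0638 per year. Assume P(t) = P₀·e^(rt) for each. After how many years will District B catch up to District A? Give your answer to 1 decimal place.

t ≈ 10.6 years

6540·e^(0.0283t) = 4490·e^(0.0638t)
6540/4490 = e^((0.0638 − 0.0283)t) → ln(1.45657) = 0.0355·t
t = 0.37608 / 0.0355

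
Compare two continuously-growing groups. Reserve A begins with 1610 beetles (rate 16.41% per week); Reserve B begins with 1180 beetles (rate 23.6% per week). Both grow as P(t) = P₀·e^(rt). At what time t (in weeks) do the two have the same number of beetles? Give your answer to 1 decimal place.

1610·e^(0.1641t) = 1180·e^(0.236t)
1610/1180 = e^((0.236 − 0.1641)t) → ln(1.36441) = 0.0719·t
t = 0.31072 / 0.0719

t ≈ 4.3 weeks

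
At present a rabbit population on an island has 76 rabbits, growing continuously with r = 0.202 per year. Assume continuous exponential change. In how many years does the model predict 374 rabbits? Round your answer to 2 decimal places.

374 = 76 · e^(0.202·t)
t = ln(374/76) / 0.202 = ln(4.92105) / 0.202 = 1.59352 / 0.202

t ≈ 7.89 years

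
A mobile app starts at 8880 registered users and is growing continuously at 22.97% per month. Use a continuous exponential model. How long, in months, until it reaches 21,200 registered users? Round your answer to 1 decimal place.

21200 = 8880 · e^(0.2297·t)
t = ln(21200/8880) / 0.2297 = ln(2.38739) / 0.2297 = 0.8702 / 0.2297

t ≈ 3.8 months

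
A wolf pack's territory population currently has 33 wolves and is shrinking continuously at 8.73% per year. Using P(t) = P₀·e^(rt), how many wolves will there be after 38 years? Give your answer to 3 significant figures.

P(38) = 33 · e^(-0.0873·38) = 33 · e^(-3.3174)
= 33 · 0.03625 ≈ 1.2

≈ 1.20 wolves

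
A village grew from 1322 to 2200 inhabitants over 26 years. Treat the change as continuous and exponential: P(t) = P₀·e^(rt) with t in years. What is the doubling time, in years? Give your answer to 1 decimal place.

doubling time ≈ 35.4 years

r = ln(2200/1322) / 26 = ln(1.66415) / 26 ≈ 0.019589 per year
doubling time = ln 2 / |r| = 0.69315 / 0.019589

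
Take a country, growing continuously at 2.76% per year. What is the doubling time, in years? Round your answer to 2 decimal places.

doubling time = ln(2) / |r| = 0.69315 / 0.0276

doubling time ≈ 25.11 years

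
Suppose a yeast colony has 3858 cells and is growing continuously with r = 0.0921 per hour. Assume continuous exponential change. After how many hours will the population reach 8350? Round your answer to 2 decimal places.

t ≈ 8.38 hours

8350 = 3858 · e^(0.0921·t)
t = ln(8350/3858) / 0.0921 = ln(2.16433) / 0.0921 = 0.77211 / 0.0921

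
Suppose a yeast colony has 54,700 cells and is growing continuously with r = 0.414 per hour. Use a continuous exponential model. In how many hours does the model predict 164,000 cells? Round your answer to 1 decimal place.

t ≈ 2.7 hours

164000 = 54700 · e^(0.414·t)
t = ln(164000/54700) / 0.414 = ln(2.99817) / 0.414 = 1.098 / 0.414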